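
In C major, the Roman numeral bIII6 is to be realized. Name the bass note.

G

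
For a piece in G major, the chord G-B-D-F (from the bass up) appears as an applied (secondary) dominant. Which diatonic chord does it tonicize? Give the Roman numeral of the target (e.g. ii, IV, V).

IV

The chord is a dominant seventh chord on G.
A dominant resolves down a perfect fifth: G → C. In G major, C is scale degree 4, i.e. IV.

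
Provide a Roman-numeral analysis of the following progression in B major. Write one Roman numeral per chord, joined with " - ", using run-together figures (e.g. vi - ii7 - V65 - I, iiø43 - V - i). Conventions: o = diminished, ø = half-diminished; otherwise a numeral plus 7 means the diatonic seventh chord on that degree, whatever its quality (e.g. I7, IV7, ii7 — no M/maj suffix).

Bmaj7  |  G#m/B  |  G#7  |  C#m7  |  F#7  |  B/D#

I7 - vi6 - V7/ii - ii7 - V7 - I6

Bmaj7 has root B, degree 1 in B major, so I7.
G#m/B: minor triad on G# = scale degree 6 → vi6.
G#7 is the secondary dominant of ii (dominant seventh chord on G#): V7/ii.
C#m7 has root C#, degree 2 in B major, so ii7.
F#7: dominant seventh chord on F# = scale degree 5 → V7.
B/D# has root B, degree 1 in B major, so I6.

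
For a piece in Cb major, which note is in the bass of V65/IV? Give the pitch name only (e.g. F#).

Eb

The applied chord V65/IV is rooted on Cb: Cb-Eb-Gb-Bbb.
The figure 65 means first inversion — the third is in the bass.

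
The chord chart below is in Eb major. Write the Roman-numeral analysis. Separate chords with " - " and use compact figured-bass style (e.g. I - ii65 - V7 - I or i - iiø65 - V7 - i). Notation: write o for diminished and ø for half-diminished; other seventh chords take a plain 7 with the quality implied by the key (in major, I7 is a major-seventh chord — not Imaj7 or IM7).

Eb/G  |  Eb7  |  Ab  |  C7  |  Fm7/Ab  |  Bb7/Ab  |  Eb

Eb/G has root Eb, degree 1 in Eb major, so I6.
Eb7 is the secondary dominant of IV (dominant seventh chord on Eb): V7/IV.
Ab: root Ab is the subdominant; major triad there is IV.
C7: a dominant seventh chord on C, the applied dominant of ii → V7/ii.
Fm7/Ab: root F is the supertonic; minor seventh chord there is ii65.
Bb7/Ab has root Bb, degree 5 in Eb major, so V42.
Eb: major triad on Eb = scale degree 1 → I.

I6 - V7/IV - IV - V7/ii - ii65 - V42 - I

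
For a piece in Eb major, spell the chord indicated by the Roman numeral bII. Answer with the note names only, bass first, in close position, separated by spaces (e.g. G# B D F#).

Fb Ab Cb

Scale degree 2 in Eb major is F; lowering it a half step gives Fb. bII is the Neapolitan chord — a major triad on the lowered second degree.
So the chord is Fb-Ab-Cb, a major triad.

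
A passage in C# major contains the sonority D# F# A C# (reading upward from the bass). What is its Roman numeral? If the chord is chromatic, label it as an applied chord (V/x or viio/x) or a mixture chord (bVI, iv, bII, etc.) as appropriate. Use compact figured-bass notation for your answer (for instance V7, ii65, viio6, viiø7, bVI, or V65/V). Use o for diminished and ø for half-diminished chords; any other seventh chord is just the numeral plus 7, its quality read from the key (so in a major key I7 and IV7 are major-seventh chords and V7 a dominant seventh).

iiø7

The pitches D#-F#-A-C# form a half-diminished seventh chord rooted on D#.
D# is the second degree of C# major. This is the half-diminished supertonic seventh, borrowed from the parallel minor.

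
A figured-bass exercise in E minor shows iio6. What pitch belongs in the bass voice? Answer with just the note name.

iio in E minor has root F#; the chord is F#-A-C.
The figure 6 means first inversion — the third is in the bass.

A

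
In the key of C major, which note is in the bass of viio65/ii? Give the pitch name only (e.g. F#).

The applied chord viio65/ii is rooted on C#: C#-E-G-Bb.
The figure 65 means first inversion — the third is in the bass.

E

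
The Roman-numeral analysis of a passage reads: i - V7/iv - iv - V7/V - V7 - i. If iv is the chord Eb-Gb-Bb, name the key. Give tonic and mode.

Bb minor

iv is given as Eb-Gb-Bb — a minor triad with root Eb.
If Eb is scale degree 4 and the mode makes that degree carry a minor triad, the tonic is Bb and the mode is minor.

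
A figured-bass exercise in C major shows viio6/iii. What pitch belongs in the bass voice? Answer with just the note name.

F#

The applied chord viio6/iii is rooted on D#: D#-F#-A.
The figure 6 means first inversion — the third is in the bass.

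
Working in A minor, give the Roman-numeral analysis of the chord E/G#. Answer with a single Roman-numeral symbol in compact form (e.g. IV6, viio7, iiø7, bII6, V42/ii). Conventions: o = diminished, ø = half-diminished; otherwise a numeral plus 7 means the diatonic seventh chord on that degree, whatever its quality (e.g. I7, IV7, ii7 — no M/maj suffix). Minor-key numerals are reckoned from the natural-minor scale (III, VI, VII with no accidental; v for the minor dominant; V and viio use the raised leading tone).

V6

The pitches E-G#-B form a major triad rooted on E.
In A minor, E is the dominant; the diatonic major triad there is V.
With G# in the bass the chord is in first inversion, so the figured bass is 6.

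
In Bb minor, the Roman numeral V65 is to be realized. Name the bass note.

A

V in Bb minor has root F; the chord is F-A-C-Eb.
The figure 65 means first inversion — the third is in the bass.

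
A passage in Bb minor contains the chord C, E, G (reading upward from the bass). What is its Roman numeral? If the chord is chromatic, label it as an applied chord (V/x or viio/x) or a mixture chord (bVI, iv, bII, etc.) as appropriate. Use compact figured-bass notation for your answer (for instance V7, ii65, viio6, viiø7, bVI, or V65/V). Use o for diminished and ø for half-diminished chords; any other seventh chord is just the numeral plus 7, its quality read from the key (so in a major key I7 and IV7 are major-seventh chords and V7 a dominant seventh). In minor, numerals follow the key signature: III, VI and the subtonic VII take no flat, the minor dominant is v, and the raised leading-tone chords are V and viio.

The pitches C-E-G form a major triad rooted on C.
C is not a diatonic chord root with this quality in Bb minor, but it lies a perfect fifth above F (V), so the chord functions as an applied dominant of V.

V/V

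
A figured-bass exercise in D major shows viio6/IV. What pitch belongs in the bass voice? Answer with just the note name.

A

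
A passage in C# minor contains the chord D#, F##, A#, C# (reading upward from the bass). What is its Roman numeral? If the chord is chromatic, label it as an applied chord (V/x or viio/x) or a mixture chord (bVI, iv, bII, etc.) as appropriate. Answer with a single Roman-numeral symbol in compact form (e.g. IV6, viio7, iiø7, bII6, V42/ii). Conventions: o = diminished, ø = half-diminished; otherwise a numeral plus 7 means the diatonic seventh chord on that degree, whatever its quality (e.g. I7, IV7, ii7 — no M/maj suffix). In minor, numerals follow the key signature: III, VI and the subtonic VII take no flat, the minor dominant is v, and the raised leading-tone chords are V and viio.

V7/V

Stacked in thirds the chord is D#-F##-A#-C#: a dominant seventh chord on D#.
D# is not a diatonic chord root with this quality in C# minor, but it lies a perfect fifth above G# (V), so the chord functions as an applied dominant of V.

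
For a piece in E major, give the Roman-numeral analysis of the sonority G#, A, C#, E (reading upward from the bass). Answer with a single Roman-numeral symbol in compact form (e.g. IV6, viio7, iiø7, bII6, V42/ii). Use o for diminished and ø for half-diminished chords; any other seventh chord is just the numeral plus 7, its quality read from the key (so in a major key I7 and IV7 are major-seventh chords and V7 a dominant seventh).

IV42

Stacked in thirds the chord is A-C#-E-G#: a major seventh chord on A.
A is scale degree 4 in E major, and a major seventh chord on that degree is written IV7.
With G# in the bass the chord is in third inversion, so the figured bass is 42.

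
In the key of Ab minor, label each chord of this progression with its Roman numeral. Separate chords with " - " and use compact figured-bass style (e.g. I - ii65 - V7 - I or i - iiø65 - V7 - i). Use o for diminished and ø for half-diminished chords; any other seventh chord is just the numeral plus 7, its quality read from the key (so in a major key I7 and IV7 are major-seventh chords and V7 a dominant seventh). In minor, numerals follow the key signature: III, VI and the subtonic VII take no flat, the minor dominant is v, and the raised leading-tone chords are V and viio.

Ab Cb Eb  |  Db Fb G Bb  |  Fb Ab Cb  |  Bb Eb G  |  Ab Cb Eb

i - viio43 - VI - V64 - i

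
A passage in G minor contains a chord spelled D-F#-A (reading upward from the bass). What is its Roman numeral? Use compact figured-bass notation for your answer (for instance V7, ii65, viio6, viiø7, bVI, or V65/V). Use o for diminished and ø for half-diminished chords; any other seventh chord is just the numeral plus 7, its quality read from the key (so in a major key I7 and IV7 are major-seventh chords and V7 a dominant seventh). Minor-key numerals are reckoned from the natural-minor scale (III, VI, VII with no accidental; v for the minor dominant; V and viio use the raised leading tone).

V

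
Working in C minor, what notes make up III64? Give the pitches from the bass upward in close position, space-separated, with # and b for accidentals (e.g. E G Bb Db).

In C minor, the third degree is Eb, and the diatonic chord built there is a major triad.
Stacking thirds from Eb gives Eb-G-Bb.
The figured bass 64 indicates second inversion, placing the fifth (Bb) in the bass: Bb-Eb-G.

Bb Eb G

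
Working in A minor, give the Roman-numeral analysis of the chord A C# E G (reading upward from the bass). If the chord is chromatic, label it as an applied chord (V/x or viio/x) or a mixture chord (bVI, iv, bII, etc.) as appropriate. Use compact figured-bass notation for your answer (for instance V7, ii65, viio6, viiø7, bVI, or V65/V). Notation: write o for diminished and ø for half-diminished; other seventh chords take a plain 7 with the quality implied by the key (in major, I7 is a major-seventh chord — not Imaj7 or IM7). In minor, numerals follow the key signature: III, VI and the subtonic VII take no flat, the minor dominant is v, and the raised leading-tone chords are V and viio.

Stacked in thirds the chord is A-C#-E-G: a dominant seventh chord on A.
A is not a diatonic chord root with this quality in A minor, but it lies a perfect fifth above D (iv), so the chord functions as an applied dominant of iv.

V7/iv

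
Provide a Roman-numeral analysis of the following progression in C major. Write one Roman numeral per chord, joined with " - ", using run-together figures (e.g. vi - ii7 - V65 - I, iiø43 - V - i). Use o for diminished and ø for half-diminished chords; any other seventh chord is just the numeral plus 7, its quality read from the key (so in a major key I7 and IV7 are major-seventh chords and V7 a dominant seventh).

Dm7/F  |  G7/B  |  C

Dm7/F has root D, degree 2 in C major, so ii65.
G7/B has root G, degree 5 in C major, so V65.
C: root C is the tonic; major triad there is I.

ii65 - V65 - I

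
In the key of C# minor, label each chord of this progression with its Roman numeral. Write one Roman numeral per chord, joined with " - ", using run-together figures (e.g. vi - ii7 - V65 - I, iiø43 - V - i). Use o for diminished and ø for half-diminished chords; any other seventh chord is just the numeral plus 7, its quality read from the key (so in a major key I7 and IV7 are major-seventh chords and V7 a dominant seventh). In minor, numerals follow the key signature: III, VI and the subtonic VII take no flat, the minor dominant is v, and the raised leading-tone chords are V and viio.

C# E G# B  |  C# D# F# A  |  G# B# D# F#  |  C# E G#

i7 - iiø42 - V7 - i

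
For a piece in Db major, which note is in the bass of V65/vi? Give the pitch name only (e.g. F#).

A

The applied chord V65/vi is rooted on F: F-A-C-Eb.
The figure 65 means first inversion — the third is in the bass.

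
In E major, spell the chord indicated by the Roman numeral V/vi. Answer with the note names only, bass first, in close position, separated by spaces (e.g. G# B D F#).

V/vi is a secondary dominant — the dominant triad of vi. vi in E major is C#, so the applied chord's root is G#, a perfect fifth above.
Building a major triad on G# gives G#-B#-D#.

G# B# D#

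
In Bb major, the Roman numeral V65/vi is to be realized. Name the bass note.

The applied chord V65/vi is rooted on D: D-F#-A-C.
The figure 65 means first inversion — the third is in the bass.

F#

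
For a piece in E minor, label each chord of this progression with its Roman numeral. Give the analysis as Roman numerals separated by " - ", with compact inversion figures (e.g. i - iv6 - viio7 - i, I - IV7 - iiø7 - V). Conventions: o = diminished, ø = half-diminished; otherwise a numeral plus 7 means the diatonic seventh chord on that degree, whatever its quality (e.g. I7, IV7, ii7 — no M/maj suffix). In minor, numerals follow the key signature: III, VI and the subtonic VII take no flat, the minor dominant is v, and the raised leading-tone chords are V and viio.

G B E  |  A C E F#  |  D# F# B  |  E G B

i6 - iiø65 - V6 - i

G-B-E: root E is the tonic; minor triad there is i6.
A-C-E-F#: half-diminished seventh chord on F# = scale degree 2 → iiø65.
D#-F#-B: root B is the dominant; major triad there is V6.
E-G-B has root E, degree 1 in E minor, so i.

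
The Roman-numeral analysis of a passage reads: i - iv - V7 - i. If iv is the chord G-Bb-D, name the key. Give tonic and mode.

D minor

The chord Gm is a minor triad rooted on G; its label is iv.
Counting down 3 scale steps from G places the tonic on D; a minor triad on degree 4 is diatonic only in minor.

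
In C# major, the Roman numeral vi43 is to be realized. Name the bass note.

E#

vi in C# major has root A#; the chord is A#-C#-E#-G#.
The figure 43 means second inversion — the fifth is in the bass.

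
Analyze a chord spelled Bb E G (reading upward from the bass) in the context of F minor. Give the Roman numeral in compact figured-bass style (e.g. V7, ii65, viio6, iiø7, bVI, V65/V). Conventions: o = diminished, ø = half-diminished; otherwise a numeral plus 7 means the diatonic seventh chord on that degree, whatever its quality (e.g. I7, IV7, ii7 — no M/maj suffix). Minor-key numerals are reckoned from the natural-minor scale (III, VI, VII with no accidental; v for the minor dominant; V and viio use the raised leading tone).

The pitches E-G-Bb form a diminished triad rooted on E.
In F minor, E is the leading tone; the diatonic diminished triad there is viio.
With Bb in the bass the chord is in second inversion, so the figured bass is 64.

viio64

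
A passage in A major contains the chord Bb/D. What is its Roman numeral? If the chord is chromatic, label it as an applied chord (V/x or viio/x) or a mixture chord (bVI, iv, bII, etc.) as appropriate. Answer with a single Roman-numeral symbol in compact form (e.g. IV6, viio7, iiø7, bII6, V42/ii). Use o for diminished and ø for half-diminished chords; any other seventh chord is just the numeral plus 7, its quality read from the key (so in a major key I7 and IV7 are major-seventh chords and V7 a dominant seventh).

bII6

Stacked in thirds the chord is Bb-D-F: a major triad on Bb.
Bb is the lowered second degree of A major (diatonic 2 would be B). This is the Neapolitan sixth — a major triad on the lowered second degree, here in its customary first inversion.
With D in the bass the chord is in first inversion, so the figured bass is 6.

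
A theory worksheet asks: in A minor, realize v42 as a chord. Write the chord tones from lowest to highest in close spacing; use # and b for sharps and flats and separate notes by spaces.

D E G B

The numeral's case and figure indicate a minor seventh chord. In A minor its root, scale degree 5, is E.
That chord is spelled E-G-B-D.
The figured bass 42 indicates third inversion, placing the seventh (D) in the bass: D-E-G-B.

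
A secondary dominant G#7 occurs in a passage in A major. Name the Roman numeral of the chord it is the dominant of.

iii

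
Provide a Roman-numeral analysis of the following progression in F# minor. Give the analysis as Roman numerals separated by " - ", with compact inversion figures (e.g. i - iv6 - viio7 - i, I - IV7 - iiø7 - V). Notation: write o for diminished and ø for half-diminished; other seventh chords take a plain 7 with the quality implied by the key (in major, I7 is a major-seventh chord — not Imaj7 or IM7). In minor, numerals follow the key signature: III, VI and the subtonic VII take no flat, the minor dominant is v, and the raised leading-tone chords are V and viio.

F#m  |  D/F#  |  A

F#m: minor triad on F# = scale degree 1 → i.
D/F#: root D is the submediant; major triad there is VI6.
A: root A is the mediant; major triad there is III.

i - VI6 - III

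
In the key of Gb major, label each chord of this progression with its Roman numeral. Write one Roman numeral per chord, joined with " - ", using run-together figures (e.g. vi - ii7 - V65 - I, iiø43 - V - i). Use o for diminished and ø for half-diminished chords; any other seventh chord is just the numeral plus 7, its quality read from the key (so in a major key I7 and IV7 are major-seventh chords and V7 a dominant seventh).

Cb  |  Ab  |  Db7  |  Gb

IV - V/V - V7 - I

Cb has root Cb, degree 4 in Gb major, so IV.
Ab: chromatic; Ab is V of V, so V/V.
Db7 has root Db, degree 5 in Gb major, so V7.
Gb: root Gb is the tonic; major triad there is I.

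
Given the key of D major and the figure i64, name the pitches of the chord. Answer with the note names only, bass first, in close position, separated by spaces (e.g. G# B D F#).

Scale degree 1 in D major is D; here the chord built on it is altered to a minor triad. i64 is the minor tonic, borrowed from the parallel minor.
So the chord is D-F-A.
With the 64 figure the chord is in second inversion; from the bass A upward in close position it reads A-D-F.

A D F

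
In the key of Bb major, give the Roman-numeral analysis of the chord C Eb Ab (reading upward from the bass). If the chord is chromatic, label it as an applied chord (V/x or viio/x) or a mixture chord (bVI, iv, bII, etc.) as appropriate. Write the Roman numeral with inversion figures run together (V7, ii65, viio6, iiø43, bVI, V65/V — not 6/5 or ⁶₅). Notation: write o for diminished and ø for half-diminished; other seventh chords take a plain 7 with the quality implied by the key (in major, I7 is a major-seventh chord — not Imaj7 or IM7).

The pitches Ab-C-Eb form a major triad rooted on Ab.
Ab is the lowered seventh degree of Bb major (diatonic 7 would be A). This is a major triad on the lowered seventh degree (the subtonic), borrowed from the parallel minor.
With C in the bass the chord is in first inversion, so the figured bass is 6.

bVII6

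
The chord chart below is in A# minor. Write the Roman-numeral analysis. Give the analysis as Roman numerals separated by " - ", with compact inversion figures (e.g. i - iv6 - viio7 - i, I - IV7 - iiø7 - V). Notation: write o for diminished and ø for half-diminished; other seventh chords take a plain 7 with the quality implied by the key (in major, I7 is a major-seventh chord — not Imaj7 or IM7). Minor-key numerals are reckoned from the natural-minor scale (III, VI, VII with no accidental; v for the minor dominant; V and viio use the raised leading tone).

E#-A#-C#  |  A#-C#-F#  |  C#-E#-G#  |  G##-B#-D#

E#-A#-C# has root A#, degree 1 in A# minor, so i64.
A#-C#-F#: major triad on F# = scale degree 6 → VI6.
C#-E#-G# has root C#, degree 3 in A# minor, so III.
G##-B#-D#: diminished triad on G## = scale degree 7 → viio.

i64 - VI6 - III - viio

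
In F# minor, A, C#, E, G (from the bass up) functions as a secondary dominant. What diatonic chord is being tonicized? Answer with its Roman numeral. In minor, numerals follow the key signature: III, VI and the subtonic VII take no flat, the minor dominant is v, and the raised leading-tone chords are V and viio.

VI

The chord is a dominant seventh chord on A.
A dominant resolves down a perfect fifth: A → D. In F# minor, D is scale degree 6, i.e. VI.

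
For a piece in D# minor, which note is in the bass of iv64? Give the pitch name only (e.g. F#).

iv in D# minor has root G#; the chord is G#-B-D#.
The figure 64 means second inversion — the fifth is in the bass.

D#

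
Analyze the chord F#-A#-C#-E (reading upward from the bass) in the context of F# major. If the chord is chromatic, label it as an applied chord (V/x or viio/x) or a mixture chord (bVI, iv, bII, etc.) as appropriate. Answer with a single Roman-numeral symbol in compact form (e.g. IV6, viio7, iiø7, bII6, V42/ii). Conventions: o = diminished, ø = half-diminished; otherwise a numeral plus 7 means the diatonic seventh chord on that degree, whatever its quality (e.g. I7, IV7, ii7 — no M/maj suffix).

Stacked in thirds the chord is F#-A#-C#-E: a dominant seventh chord on F#.
F# is not a diatonic chord root with this quality in F# major, but it lies a perfect fifth above B (IV), so the chord functions as an applied dominant of IV.

V7/IV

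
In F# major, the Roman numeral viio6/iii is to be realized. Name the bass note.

The applied chord viio6/iii is rooted on G##: G##-B#-D#.
The figure 6 means first inversion — the third is in the bass.

B#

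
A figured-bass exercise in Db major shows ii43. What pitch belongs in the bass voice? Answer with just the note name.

Bb

ii in Db major has root Eb; the chord is Eb-Gb-Bb-Db.
The figure 43 means second inversion — the fifth is in the bass.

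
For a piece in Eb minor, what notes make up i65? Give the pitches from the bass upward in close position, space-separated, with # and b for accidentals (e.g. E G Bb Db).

The numeral's case and figure indicate a minor seventh chord. In Eb minor its root, the tonic, is Eb.
Stacking thirds from Eb gives Eb-Gb-Bb-Db.
With the 65 figure the chord is in first inversion; from the bass Gb upward in close position it reads Gb-Bb-Db-Eb.

Gb Bb Db Eb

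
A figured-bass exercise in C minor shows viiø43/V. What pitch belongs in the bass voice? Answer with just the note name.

The applied chord viiø43/V is rooted on F#: F#-A-C-E.
The figure 43 means second inversion — the fifth is in the bass.

C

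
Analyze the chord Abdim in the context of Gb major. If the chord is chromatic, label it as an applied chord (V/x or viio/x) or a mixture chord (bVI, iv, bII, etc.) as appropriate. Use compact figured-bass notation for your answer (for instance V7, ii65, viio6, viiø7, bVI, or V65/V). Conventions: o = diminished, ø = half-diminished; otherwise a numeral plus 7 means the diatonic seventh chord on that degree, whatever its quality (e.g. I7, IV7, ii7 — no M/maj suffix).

iio

The pitches Ab-Cb-Ebb form a diminished triad rooted on Ab.
Ab is the second degree of Gb major. This is the diminished supertonic triad, borrowed from the parallel minor.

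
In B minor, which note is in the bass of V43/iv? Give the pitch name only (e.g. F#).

The applied chord V43/iv is rooted on B: B-D#-F#-A.
The figure 43 means second inversion — the fifth is in the bass.

F#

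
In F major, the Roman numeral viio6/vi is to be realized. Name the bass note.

E

The applied chord viio6/vi is rooted on C#: C#-E-G.
The figure 6 means first inversion — the third is in the bass.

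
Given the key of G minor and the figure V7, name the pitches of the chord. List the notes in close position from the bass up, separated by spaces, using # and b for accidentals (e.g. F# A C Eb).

D F# A C

In G minor, the dominant is D. The dominant is major (leading tone raised), so V is a dominant seventh chord.
Stacking thirds from D gives D-F#-A-C.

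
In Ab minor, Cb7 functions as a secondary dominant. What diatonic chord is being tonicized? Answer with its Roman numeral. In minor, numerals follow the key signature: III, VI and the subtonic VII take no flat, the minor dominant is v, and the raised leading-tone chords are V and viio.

VI

The chord is a dominant seventh chord on Cb.
A dominant resolves down a perfect fifth: Cb → Fb. In Ab minor, Fb is scale degree 6, i.e. VI.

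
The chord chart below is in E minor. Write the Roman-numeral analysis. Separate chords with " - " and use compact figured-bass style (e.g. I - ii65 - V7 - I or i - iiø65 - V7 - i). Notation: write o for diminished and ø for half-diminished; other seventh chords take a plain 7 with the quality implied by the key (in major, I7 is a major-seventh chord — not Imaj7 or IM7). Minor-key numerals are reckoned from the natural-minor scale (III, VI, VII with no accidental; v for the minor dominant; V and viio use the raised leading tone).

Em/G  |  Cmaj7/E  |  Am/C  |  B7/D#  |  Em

i6 - VI65 - iv6 - V65 - i

Em/G: root E is the tonic; minor triad there is i6.
Cmaj7/E: root C is the submediant; major seventh chord there is VI65.
Am/C: root A is the subdominant; minor triad there is iv6.
B7/D#: dominant seventh chord on B = scale degree 5 → V65.
Em has root E, degree 1 in E minor, so i.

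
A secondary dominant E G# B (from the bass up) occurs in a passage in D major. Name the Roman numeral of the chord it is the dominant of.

V

The chord is a major triad on E.
A dominant resolves down a perfect fifth: E → A. In D major, A is scale degree 5, i.e. V.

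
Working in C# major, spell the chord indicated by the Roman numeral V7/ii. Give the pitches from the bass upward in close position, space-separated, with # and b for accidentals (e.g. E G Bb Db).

A# C## E# G#

V7/ii is a secondary dominant — the dominant seventh of ii. ii in C# major is D#, so the applied chord's root is A#, a perfect fifth above.
Building a dominant seventh chord on A# gives A#-C##-E#-G#.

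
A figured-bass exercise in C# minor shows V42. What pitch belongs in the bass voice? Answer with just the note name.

F#

V in C# minor has root G#; the chord is G#-B#-D#-F#.
The figure 42 means third inversion — the seventh is in the bass.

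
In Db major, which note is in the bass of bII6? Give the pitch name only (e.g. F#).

bII in Db major has root Ebb; the chord is Ebb-Gb-Bbb.
The figure 6 means first inversion — the third is in the bass.

Gb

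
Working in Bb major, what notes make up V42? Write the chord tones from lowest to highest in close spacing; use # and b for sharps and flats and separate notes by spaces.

Eb F A C

The numeral's case and figure indicate a dominant seventh chord. In Bb major its root, the dominant, is F.
That chord is spelled F-A-C-Eb.
The figured bass 42 indicates third inversion, placing the seventh (Eb) in the bass: Eb-F-A-C.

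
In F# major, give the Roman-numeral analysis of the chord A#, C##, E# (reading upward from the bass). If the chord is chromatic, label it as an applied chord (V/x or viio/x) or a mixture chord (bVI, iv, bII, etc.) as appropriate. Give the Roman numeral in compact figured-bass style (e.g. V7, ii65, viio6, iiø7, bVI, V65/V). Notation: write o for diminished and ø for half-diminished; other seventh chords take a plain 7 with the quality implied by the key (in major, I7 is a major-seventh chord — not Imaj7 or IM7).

V/vi

The pitches A#-C##-E# form a major triad rooted on A#.
A# is not a diatonic chord root with this quality in F# major, but it lies a perfect fifth above D# (vi), so the chord functions as an applied dominant of vi.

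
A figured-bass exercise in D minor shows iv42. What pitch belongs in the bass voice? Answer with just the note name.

F

iv in D minor has root G; the chord is G-Bb-D-F.
The figure 42 means third inversion — the seventh is in the bass.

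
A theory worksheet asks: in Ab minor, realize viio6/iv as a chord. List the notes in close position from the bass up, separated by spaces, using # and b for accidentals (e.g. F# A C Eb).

viio6/iv is a secondary leading-tone chord. The target iv is Db in Ab minor; the applied chord is rooted a semitone below, on C.
Building a diminished triad on C gives C-Eb-Gb.
With the 6 figure the chord is in first inversion; from the bass Eb upward in close position it reads Eb-Gb-C.

Eb Gb C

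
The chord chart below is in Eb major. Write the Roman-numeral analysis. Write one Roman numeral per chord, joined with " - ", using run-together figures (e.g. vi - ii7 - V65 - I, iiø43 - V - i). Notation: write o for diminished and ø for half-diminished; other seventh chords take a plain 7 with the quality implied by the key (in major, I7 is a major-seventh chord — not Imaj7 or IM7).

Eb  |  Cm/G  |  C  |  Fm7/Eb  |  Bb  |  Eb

I - vi64 - V/ii - ii42 - V - I

Eb: root Eb is the tonic; major triad there is I.
Cm/G has root C, degree 6 in Eb major, so vi64.
C: chromatic; C is V of ii, so V/ii.
Fm7/Eb: root F is the supertonic; minor seventh chord there is ii42.
Bb: major triad on Bb = scale degree 5 → V.
Eb: root Eb is the tonic; major triad there is I.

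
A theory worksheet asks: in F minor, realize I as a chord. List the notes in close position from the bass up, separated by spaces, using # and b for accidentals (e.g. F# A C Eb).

I is the major tonic (Picardy third), borrowed from the parallel major. In F minor that root is F.
So the chord is F-A-C.

F A C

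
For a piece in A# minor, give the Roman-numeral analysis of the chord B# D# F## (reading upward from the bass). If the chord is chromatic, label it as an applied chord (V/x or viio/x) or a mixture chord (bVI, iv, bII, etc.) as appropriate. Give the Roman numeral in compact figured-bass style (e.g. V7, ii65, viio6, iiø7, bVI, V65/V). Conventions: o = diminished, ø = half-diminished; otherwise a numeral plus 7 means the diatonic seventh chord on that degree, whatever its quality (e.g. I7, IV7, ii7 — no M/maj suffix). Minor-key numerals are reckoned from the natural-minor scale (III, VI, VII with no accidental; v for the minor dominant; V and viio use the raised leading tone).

ii

Stacked in thirds the chord is B#-D#-F##: a minor triad on B#.
B# is the second degree of A# minor. This is the minor supertonic, borrowed from the parallel major (the Dorian ii).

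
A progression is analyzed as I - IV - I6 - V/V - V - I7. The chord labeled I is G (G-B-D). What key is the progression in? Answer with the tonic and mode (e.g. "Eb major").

The anchor chord is a major triad on G, labeled I.
If G is scale degree 1 and the mode makes that degree carry a major triad, the tonic is G and the mode is major.

G major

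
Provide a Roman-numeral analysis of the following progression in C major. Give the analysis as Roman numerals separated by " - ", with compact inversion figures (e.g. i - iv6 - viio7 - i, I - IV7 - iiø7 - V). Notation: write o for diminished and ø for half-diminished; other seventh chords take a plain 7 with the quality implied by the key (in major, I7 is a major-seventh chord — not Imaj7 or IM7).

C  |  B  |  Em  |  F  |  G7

I - V/iii - iii - IV - V7

C: root C is the tonic; major triad there is I.
B: chromatic; B is V of iii, so V/iii.
Em: root E is the mediant; minor triad there is iii.
F has root F, degree 4 in C major, so IV.
G7: root G is the dominant; dominant seventh chord there is V7.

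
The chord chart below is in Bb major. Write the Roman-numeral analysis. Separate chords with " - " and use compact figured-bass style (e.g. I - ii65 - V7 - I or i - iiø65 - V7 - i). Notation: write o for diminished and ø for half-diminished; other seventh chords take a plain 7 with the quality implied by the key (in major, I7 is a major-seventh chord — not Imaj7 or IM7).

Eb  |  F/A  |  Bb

IV - V6 - I

Eb has root Eb, degree 4 in Bb major, so IV.
F/A: root F is the dominant; major triad there is V6.
Bb: major triad on Bb = scale degree 1 → I.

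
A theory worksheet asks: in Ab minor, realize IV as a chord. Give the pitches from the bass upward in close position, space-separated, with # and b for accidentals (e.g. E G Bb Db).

Db F Ab

IV is the major subdominant, borrowed from the parallel major. In Ab minor that root is Db.
So the chord is Db-F-Ab, a major triad.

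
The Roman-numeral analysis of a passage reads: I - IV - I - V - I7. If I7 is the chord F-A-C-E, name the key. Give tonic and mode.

F major

The chord Fmaj7 is a major seventh chord rooted on F; its label is I7.
If F is scale degree 1 and the mode makes that degree carry a major seventh chord, the tonic is F and the mode is major.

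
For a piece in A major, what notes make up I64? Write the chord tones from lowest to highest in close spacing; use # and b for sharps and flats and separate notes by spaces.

In A major, the first degree is A, and the diatonic chord built there is a major triad.
That chord is spelled A-C#-E.
With the 64 figure the chord is in second inversion; from the bass E upward in close position it reads E-A-C#.

E A C#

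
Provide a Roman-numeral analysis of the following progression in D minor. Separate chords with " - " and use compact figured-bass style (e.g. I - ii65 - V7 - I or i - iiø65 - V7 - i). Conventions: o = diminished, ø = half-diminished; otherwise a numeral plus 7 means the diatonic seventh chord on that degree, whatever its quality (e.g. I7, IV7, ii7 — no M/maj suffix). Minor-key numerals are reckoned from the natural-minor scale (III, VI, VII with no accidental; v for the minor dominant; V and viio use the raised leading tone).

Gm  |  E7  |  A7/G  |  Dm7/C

Gm: minor triad on G = scale degree 4 → iv.
E7 is the secondary dominant of V (dominant seventh chord on E): V7/V.
A7/G: root A is the dominant; dominant seventh chord there is V42.
Dm7/C has root D, degree 1 in D minor, so i42.

iv - V7/V - V42 - i42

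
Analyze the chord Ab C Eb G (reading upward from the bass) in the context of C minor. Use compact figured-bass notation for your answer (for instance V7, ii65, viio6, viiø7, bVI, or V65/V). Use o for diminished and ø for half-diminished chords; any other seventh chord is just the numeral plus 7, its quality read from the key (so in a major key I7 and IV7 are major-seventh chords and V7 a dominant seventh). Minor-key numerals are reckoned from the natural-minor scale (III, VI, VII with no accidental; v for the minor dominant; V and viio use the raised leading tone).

VI7

Stacked in thirds the chord is Ab-C-Eb-G: a major seventh chord on Ab.
Ab is scale degree 6 in C minor, and a major seventh chord on that degree is written VI7.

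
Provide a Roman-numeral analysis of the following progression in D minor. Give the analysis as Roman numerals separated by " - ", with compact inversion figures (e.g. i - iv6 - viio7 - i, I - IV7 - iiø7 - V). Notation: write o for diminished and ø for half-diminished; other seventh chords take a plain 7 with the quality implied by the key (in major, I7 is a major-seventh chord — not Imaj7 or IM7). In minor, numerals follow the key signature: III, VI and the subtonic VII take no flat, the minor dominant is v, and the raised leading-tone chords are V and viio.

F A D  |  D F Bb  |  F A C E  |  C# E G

i6 - VI6 - III7 - viio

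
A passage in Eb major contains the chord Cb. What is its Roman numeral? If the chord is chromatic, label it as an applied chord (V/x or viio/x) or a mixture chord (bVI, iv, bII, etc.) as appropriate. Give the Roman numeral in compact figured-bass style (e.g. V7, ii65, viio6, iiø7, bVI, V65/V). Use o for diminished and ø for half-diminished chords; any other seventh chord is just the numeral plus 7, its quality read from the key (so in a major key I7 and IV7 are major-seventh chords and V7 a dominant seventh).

bVI

The pitches Cb-Eb-Gb form a major triad rooted on Cb.
Cb is the lowered sixth degree of Eb major (diatonic 6 would be C). This is a major triad on the lowered sixth degree, borrowed from the parallel minor.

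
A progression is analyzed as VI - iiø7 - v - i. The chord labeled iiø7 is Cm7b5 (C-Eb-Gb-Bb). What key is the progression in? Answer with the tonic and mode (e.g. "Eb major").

The anchor chord is a half-diminished seventh chord on C, labeled iiø7.
If C is scale degree 2 and the mode makes that degree carry a half-diminished seventh chord, the tonic is Bb and the mode is minor.

Bb minor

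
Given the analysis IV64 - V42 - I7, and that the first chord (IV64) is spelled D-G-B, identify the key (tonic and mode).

IV64 is given as D-G-B — a major triad with root G.
IV64 on G implies G is the subdominant; that puts the tonic at D, and the uppercase numeral fits major mode.

D major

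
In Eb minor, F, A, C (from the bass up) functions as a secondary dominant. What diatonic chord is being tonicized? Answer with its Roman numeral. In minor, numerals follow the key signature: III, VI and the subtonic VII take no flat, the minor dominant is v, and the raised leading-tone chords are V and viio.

V

The chord is a major triad on F.
A dominant resolves down a perfect fifth: F → Bb. In Eb minor, Bb is scale degree 5, i.e. V.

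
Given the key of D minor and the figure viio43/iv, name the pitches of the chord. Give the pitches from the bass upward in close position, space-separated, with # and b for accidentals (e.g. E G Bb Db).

The slash marks an applied leading-tone chord: viio of iv. In D minor, iv is G, so the leading tone to it is F#, a half step below.
Building a fully diminished seventh chord on F# gives F#-A-C-Eb.
With the 43 figure the chord is in second inversion; from the bass C upward in close position it reads C-Eb-F#-A.

C Eb F# A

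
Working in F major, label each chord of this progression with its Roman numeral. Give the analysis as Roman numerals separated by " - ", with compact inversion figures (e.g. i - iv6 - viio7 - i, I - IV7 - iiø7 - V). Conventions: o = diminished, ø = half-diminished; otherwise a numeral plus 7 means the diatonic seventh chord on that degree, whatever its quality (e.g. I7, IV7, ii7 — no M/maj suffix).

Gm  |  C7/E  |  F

Gm: minor triad on G = scale degree 2 → ii.
C7/E: dominant seventh chord on C = scale degree 5 → V65.
F has root F, degree 1 in F major, so I.

ii - V65 - I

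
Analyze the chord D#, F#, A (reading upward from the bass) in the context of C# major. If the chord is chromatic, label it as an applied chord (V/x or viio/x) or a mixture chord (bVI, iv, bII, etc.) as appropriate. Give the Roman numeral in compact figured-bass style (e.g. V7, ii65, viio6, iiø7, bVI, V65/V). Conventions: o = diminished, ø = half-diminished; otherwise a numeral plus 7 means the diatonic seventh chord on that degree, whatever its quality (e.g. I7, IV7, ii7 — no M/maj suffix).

iio

The pitches D#-F#-A form a diminished triad rooted on D#.
D# is the second degree of C# major. This is the diminished supertonic triad, borrowed from the parallel minor.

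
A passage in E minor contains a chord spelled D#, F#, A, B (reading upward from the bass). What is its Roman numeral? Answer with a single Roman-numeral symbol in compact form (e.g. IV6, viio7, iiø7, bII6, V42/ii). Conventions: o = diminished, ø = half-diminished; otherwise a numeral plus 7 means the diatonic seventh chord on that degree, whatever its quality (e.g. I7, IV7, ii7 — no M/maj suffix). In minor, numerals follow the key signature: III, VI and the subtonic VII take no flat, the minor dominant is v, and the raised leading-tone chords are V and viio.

V65

The pitches B-D#-F#-A form a dominant seventh chord rooted on B.
In E minor, B is the dominant; the diatonic dominant seventh chord there is V7.
With D# in the bass the chord is in first inversion, so the figured bass is 65.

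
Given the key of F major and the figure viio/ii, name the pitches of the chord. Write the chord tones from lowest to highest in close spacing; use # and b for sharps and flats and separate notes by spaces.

F# A C

The slash marks an applied leading-tone chord: viio of ii. In F major, ii is G, so the leading tone to it is F#, a half step below.
Building a diminished triad on F# gives F#-A-C.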